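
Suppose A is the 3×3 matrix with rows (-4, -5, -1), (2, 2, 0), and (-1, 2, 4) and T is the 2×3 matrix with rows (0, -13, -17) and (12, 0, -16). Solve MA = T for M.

M = [[1, 0, -4], [0, 4, -4]]

Since A sits to the right of M, M = TA⁻¹.
det A = 2, so A⁻¹ = [[4, 9, 1], [-4, -17/2, -1], [3, 13/2, 1]].
M = TA⁻¹ = [[0, -13, -17], [12, 0, -16]] · [[4, 9, 1], [-4, -17/2, -1], [3, 13/2, 1]] = [[1, 0, -4], [0, 4, -4]].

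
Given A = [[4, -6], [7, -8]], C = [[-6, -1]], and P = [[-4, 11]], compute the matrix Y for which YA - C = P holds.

Y = [[1, -2]]

YA = P + C = [[-10, 10]].
Right-multiplying both sides by A⁻¹ gives Y = (P + C)A⁻¹.
det A = 10; the adjugate gives A⁻¹ = [[-4/5, 3/5], [-7/10, 2/5]].
Y = (P + C)A⁻¹ = [[1, -2]].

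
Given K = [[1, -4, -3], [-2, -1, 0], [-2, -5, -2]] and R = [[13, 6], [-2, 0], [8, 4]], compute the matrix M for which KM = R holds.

M = [[2, 0], [-2, 0], [-1, -2]]

Since K multiplies M on the left, M = K⁻¹R.
det K = -6; the adjugate gives K⁻¹ = [[-1/3, -7/6, 1/2], [2/3, 4/3, -1], [-4/3, -13/6, 3/2]].
M = K⁻¹R = [[-1/3, -7/6, 1/2], [2/3, 4/3, -1], [-4/3, -13/6, 3/2]] · [[13, 6], [-2, 0], [8, 4]] = [[2, 0], [-2, 0], [-1, -2]].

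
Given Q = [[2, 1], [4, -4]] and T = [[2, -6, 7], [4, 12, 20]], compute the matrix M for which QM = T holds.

Since Q multiplies M on the left, M = Q⁻¹T.
det Q = -12; the adjugate gives Q⁻¹ = [[1/3, 1/12], [1/3, -1/6]].
M = Q⁻¹T = [[1/3, 1/12], [1/3, -1/6]] · [[2, -6, 7], [4, 12, 20]] = [[1, -1, 4], [0, -4, -1]].

M = [[1, -1, 4], [0, -4, -1]]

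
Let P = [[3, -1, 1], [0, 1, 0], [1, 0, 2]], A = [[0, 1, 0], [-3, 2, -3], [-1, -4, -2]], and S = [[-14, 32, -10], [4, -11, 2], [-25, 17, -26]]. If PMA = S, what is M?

M = [[1, 0, -1], [1, -2, 2], [2, 4, 1]]

Isolating M: multiply by P⁻¹ from the left and A⁻¹ from the right, so M = P⁻¹SA⁻¹.
P has determinant 5; P⁻¹ = [[2/5, 2/5, -1/5], [0, 1, 0], [-1/5, -1/5, 3/5]].
det A = -3, so A⁻¹ = [[16/3, -2/3, 1], [1, 0, 0], [-14/3, 1/3, -1]].
P⁻¹S = [[1, 5, 2], [4, -11, 2], [-13, 6, -14]].
M = (P⁻¹S)A⁻¹ = [[1, 0, -1], [1, -2, 2], [2, 4, 1]].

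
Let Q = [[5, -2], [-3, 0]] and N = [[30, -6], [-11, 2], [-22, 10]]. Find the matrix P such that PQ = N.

Right-multiplying both sides by Q⁻¹ gives P = NQ⁻¹.
det Q = -6; the adjugate gives Q⁻¹ = [[0, -1/3], [-1/2, -5/6]].
P = NQ⁻¹ = [[30, -6], [-11, 2], [-22, 10]] · [[0, -1/3], [-1/2, -5/6]] = [[3, -5], [-1, 2], [-5, -1]].

P = [[3, -5], [-1, 2], [-5, -1]]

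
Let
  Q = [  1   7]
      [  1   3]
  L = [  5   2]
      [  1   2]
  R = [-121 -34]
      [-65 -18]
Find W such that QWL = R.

Isolating W: multiply by Q⁻¹ from the left and L⁻¹ from the right, so W = Q⁻¹RL⁻¹.
det Q = -4, so Q⁻¹ = [[-3/4, 7/4], [1/4, -1/4]].
det L = 8; the adjugate gives L⁻¹ = [[1/4, -1/4], [-1/8, 5/8]].
Q⁻¹R = [[-23, -6], [-14, -4]].
W = (Q⁻¹R)L⁻¹ = [[-5, 2], [-3, 1]].

W = [[-5, 2], [-3, 1]]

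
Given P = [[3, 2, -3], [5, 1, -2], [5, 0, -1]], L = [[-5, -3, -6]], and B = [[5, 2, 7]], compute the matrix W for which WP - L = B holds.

W = [[0, -1, 1]]

WP = B + L = [[0, -1, 1]].
Right-multiplying both sides by P⁻¹ gives W = (B + L)P⁻¹.
P has determinant 2; P⁻¹ = [[-1/2, 1, -1/2], [-5/2, 6, -9/2], [-5/2, 5, -7/2]].
W = (B + L)P⁻¹ = [[0, -1, 1]].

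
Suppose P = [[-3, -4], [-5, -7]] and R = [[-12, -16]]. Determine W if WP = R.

W = [[4, 0]]

Since P sits to the right of W, W = RP⁻¹.
P has determinant 1; P⁻¹ = [[-7, 4], [5, -3]].
W = RP⁻¹ = [[-12, -16]] · [[-7, 4], [5, -3]] = [[4, 0]].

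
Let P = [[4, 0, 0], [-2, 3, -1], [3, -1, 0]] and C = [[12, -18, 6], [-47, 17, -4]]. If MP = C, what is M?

M = [[0, -6, 0], [-6, 4, -5]]

Since P sits to the right of M, M = CP⁻¹.
det P = -4; the adjugate gives P⁻¹ = [[1/4, 0, 0], [3/4, 0, -1], [7/4, -1, -3]].
M = CP⁻¹ = [[12, -18, 6], [-47, 17, -4]] · [[1/4, 0, 0], [3/4, 0, -1], [7/4, -1, -3]] = [[0, -6, 0], [-6, 4, -5]].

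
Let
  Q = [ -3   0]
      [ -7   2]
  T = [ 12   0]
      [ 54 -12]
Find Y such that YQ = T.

Since Q sits to the right of Y, Y = TQ⁻¹.
Q has determinant -6; Q⁻¹ = [[-1/3, 0], [-7/6, 1/2]].
Y = TQ⁻¹ = [[12, 0], [54, -12]] · [[-1/3, 0], [-7/6, 1/2]] = [[-4, 0], [-4, -6]].

Y = [[-4, 0], [-4, -6]]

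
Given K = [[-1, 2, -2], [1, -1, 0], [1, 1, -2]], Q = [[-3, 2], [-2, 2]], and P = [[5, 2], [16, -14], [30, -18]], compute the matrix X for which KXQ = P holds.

X = [[-3, 0], [-1, 5], [4, 1]]

Isolating X: multiply by K⁻¹ from the left and Q⁻¹ from the right, so X = K⁻¹PQ⁻¹.
K has determinant -2; K⁻¹ = [[-1, -1, 1], [-1, -2, 1], [-1, -3/2, 1/2]].
Q has determinant -2; Q⁻¹ = [[-1, 1], [-1, 3/2]].
K⁻¹P = [[9, -6], [-7, 8], [-14, 10]].
X = (K⁻¹P)Q⁻¹ = [[-3, 0], [-1, 5], [4, 1]].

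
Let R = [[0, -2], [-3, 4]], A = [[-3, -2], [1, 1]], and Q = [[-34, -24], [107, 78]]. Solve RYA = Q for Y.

Left-multiply by R⁻¹ and right-multiply by A⁻¹: Y = R⁻¹QA⁻¹.
det R = -6, so R⁻¹ = [[-2/3, -1/3], [-1/2, 0]].
det A = -1; the adjugate gives A⁻¹ = [[-1, -2], [1, 3]].
R⁻¹Q = [[-13, -10], [17, 12]].
Y = (R⁻¹Q)A⁻¹ = [[3, -4], [-5, 2]].

Y = [[3, -4], [-5, 2]]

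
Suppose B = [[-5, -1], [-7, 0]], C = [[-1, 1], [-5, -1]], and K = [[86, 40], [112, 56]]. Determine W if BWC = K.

W = B⁻¹KC⁻¹ (apply B⁻¹ on the left and C⁻¹ on the right).
B has determinant -7; B⁻¹ = [[0, -1/7], [-1, 5/7]].
det C = 6, so C⁻¹ = [[-1/6, -1/6], [5/6, -1/6]].
B⁻¹K = [[-16, -8], [-6, 0]].
W = (B⁻¹K)C⁻¹ = [[-4, 4], [1, 1]].

W = [[-4, 4], [1, 1]]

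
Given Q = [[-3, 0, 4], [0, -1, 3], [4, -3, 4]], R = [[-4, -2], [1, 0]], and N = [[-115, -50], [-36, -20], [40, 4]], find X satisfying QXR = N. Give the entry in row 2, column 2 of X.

-4

Left-multiply by Q⁻¹ and right-multiply by R⁻¹: X = Q⁻¹NR⁻¹.
Q has determinant 1; Q⁻¹ = [[5, -12, 4], [12, -28, 9], [4, -9, 3]].
det R = 2, so R⁻¹ = [[0, 1], [-1/2, -2]].
Q⁻¹N = [[17, 6], [-12, -4], [-16, -8]].
X = (Q⁻¹N)R⁻¹ = [[-3, 5], [2, -4], [4, 0]].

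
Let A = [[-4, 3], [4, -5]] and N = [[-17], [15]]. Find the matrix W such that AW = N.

W = [[5], [1]]

Left-multiplying both sides by A⁻¹ gives W = A⁻¹N.
det A = 8, so A⁻¹ = [[-5/8, -3/8], [-1/2, -1/2]].
W = A⁻¹N = [[-5/8, -3/8], [-1/2, -1/2]] · [[-17], [15]] = [[5], [1]].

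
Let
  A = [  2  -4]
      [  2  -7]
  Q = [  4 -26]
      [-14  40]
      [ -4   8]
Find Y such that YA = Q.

Y = [[-4, 6], [-3, -4], [-2, 0]]

Right-multiplying both sides by A⁻¹ gives Y = QA⁻¹.
det A = -6, so A⁻¹ = [[7/6, -2/3], [1/3, -1/3]].
Y = QA⁻¹ = [[4, -26], [-14, 40], [-4, 8]] · [[7/6, -2/3], [1/3, -1/3]] = [[-4, 6], [-3, -4], [-2, 0]].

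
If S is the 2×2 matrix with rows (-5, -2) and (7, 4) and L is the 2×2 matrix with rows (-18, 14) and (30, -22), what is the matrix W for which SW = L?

Left-multiplying both sides by S⁻¹ gives W = S⁻¹L.
det S = -6; the adjugate gives S⁻¹ = [[-2/3, -1/3], [7/6, 5/6]].
W = S⁻¹L = [[-2/3, -1/3], [7/6, 5/6]] · [[-18, 14], [30, -22]] = [[2, -2], [4, -2]].

W = [[2, -2], [4, -2]]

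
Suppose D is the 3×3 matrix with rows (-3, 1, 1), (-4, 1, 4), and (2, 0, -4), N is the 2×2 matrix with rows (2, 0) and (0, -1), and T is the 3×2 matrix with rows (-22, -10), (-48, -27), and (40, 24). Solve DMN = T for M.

M = [[4, -2], [4, -1], [-3, 5]]

Isolating M: multiply by D⁻¹ from the left and N⁻¹ from the right, so M = D⁻¹TN⁻¹.
det D = 2; the adjugate gives D⁻¹ = [[-2, 2, 3/2], [-4, 5, 4], [-1, 1, 1/2]].
N has determinant -2; N⁻¹ = [[1/2, 0], [0, -1]].
D⁻¹T = [[8, 2], [8, 1], [-6, -5]].
M = (D⁻¹T)N⁻¹ = [[4, -2], [4, -1], [-3, 5]].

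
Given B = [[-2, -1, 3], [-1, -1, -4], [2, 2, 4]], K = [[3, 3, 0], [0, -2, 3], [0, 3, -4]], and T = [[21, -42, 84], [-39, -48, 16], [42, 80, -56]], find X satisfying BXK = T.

Left-multiply by B⁻¹ and right-multiply by K⁻¹: X = B⁻¹TK⁻¹.
det B = -4, so B⁻¹ = [[-1, -5/2, -7/4], [1, 7/2, 11/4], [0, -1/2, -1/4]].
det K = -3, so K⁻¹ = [[1/3, -4, -3], [0, 4, 3], [0, 3, 2]].
B⁻¹T = [[3, 22, -26], [0, 10, -14], [9, 4, 6]].
X = (B⁻¹T)K⁻¹ = [[1, -2, 5], [0, -2, 2], [3, -2, -3]].

X = [[1, -2, 5], [0, -2, 2], [3, -2, -3]]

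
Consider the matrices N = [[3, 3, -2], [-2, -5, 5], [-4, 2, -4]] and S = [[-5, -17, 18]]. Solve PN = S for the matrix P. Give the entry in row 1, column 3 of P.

Since N sits to the right of P, P = SN⁻¹.
det N = -6, so N⁻¹ = [[-5/3, -4/3, -5/6], [14/3, 10/3, 11/6], [4, 3, 3/2]].
P = SN⁻¹ = [[-5, -17, 18]] · [[-5/3, -4/3, -5/6], [14/3, 10/3, 11/6], [4, 3, 3/2]] = [[1, 4, 0]].

0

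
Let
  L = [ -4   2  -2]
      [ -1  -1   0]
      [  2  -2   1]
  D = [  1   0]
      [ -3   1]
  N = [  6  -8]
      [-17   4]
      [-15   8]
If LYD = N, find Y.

Y = L⁻¹ND⁻¹ (apply L⁻¹ on the left and D⁻¹ on the right).
det L = -2, so L⁻¹ = [[1/2, -1, 1], [-1/2, 0, -1], [-2, 2, -3]].
det D = 1; the adjugate gives D⁻¹ = [[1, 0], [3, 1]].
L⁻¹N = [[5, 0], [12, -4], [-1, 0]].
Y = (L⁻¹N)D⁻¹ = [[5, 0], [0, -4], [-1, 0]].

Y = [[5, 0], [0, -4], [-1, 0]]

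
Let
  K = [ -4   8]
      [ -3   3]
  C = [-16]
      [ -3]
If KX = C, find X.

X = [[-2], [-3]]

Since K multiplies X on the left, X = K⁻¹C.
det K = 12; the adjugate gives K⁻¹ = [[1/4, -2/3], [1/4, -1/3]].
X = K⁻¹C = [[1/4, -2/3], [1/4, -1/3]] · [[-16], [-3]] = [[-2], [-3]].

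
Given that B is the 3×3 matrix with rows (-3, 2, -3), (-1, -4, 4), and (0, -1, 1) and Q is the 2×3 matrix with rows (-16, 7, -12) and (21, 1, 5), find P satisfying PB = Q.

P = [[5, 1, -1], [-6, -3, -1]]

B is on the right of P, so right-multiply by B⁻¹: P = QB⁻¹.
B has determinant -1; B⁻¹ = [[0, -1, 4], [-1, 3, -15], [-1, 3, -14]].
P = QB⁻¹ = [[-16, 7, -12], [21, 1, 5]] · [[0, -1, 4], [-1, 3, -15], [-1, 3, -14]] = [[5, 1, -1], [-6, -3, -1]].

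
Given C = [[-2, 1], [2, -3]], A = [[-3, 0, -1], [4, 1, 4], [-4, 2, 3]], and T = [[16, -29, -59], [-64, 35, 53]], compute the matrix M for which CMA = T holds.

M = [[-4, 3, 5], [0, 3, -3]]

M = C⁻¹TA⁻¹ (apply C⁻¹ on the left and A⁻¹ on the right).
det C = 4, so C⁻¹ = [[-3/4, -1/4], [-1/2, -1/2]].
A has determinant 3; A⁻¹ = [[-5/3, -2/3, 1/3], [-28/3, -13/3, 8/3], [4, 2, -1]].
C⁻¹T = [[4, 13, 31], [24, -3, 3]].
M = (C⁻¹T)A⁻¹ = [[-4, 3, 5], [0, 3, -3]].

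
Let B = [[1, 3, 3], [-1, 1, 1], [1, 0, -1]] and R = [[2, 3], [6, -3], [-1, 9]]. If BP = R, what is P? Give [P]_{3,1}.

B is on the left of P, so left-multiply by B⁻¹: P = B⁻¹R.
det B = -4, so B⁻¹ = [[1/4, -3/4, 0], [0, 1, 1], [1/4, -3/4, -1]].
P = B⁻¹R = [[1/4, -3/4, 0], [0, 1, 1], [1/4, -3/4, -1]] · [[2, 3], [6, -3], [-1, 9]] = [[-4, 3], [5, 6], [-3, -6]].

-3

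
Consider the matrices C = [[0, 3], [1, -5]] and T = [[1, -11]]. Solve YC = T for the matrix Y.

Right-multiplying both sides by C⁻¹ gives Y = TC⁻¹.
C has determinant -3; C⁻¹ = [[5/3, 1], [1/3, 0]].
Y = TC⁻¹ = [[1, -11]] · [[5/3, 1], [1/3, 0]] = [[-2, 1]].

Y = [[-2, 1]]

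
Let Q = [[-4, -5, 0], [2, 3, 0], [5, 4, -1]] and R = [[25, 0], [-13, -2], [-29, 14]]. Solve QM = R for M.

Left-multiplying both sides by Q⁻¹ gives M = Q⁻¹R.
det Q = 2, so Q⁻¹ = [[-3/2, -5/2, 0], [1, 2, 0], [-7/2, -9/2, -1]].
M = Q⁻¹R = [[-3/2, -5/2, 0], [1, 2, 0], [-7/2, -9/2, -1]] · [[25, 0], [-13, -2], [-29, 14]] = [[-5, 5], [-1, -4], [0, -5]].

M = [[-5, 5], [-1, -4], [0, -5]]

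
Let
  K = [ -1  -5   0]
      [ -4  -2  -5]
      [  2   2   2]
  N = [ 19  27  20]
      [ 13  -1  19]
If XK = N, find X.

K is on the right of X, so right-multiply by K⁻¹: X = NK⁻¹.
det K = 4, so K⁻¹ = [[3/2, 5/2, 25/4], [-1/2, -1/2, -5/4], [-1, -2, -9/2]].
X = NK⁻¹ = [[19, 27, 20], [13, -1, 19]] · [[3/2, 5/2, 25/4], [-1/2, -1/2, -5/4], [-1, -2, -9/2]] = [[-5, -6, -5], [1, -5, -3]].

X = [[-5, -6, -5], [1, -5, -3]]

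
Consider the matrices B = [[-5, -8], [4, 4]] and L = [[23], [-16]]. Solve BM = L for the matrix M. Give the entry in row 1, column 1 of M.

-3

Since B multiplies M on the left, M = B⁻¹L.
det B = 12, so B⁻¹ = [[1/3, 2/3], [-1/3, -5/12]].
M = B⁻¹L = [[1/3, 2/3], [-1/3, -5/12]] · [[23], [-16]] = [[-3], [-1]].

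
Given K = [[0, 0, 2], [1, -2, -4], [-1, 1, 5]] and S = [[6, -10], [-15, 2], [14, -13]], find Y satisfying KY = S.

Left-multiplying both sides by K⁻¹ gives Y = K⁻¹S.
det K = -2, so K⁻¹ = [[3, -1, -2], [1/2, -1, -1], [1/2, 0, 0]].
Y = K⁻¹S = [[3, -1, -2], [1/2, -1, -1], [1/2, 0, 0]] · [[6, -10], [-15, 2], [14, -13]] = [[5, -6], [4, 6], [3, -5]].

Y = [[5, -6], [4, 6], [3, -5]]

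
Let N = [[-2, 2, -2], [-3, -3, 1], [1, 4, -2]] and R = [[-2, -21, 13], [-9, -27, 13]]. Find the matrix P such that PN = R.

P = [[-4, 3, -1], [0, 1, -6]]

N is on the right of P, so right-multiply by N⁻¹: P = RN⁻¹.
det N = 4, so N⁻¹ = [[1/2, -1, -1], [-5/4, 3/2, 2], [-9/4, 5/2, 3]].
P = RN⁻¹ = [[-2, -21, 13], [-9, -27, 13]] · [[1/2, -1, -1], [-5/4, 3/2, 2], [-9/4, 5/2, 3]] = [[-4, 3, -1], [0, 1, -6]].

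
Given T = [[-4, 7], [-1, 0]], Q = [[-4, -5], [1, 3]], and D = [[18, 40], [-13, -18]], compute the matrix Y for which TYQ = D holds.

Y = T⁻¹DQ⁻¹ (apply T⁻¹ on the left and Q⁻¹ on the right).
det T = 7, so T⁻¹ = [[0, -1], [1/7, -4/7]].
det Q = -7, so Q⁻¹ = [[-3/7, -5/7], [1/7, 4/7]].
T⁻¹D = [[13, 18], [10, 16]].
Y = (T⁻¹D)Q⁻¹ = [[-3, 1], [-2, 2]].

Y = [[-3, 1], [-2, 2]]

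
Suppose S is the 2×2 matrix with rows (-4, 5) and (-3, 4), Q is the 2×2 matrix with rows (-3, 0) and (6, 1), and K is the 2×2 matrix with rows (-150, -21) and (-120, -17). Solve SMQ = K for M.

M = [[-2, -1], [0, -5]]

M = S⁻¹KQ⁻¹ (apply S⁻¹ on the left and Q⁻¹ on the right).
det S = -1; the adjugate gives S⁻¹ = [[-4, 5], [-3, 4]].
Q has determinant -3; Q⁻¹ = [[-1/3, 0], [2, 1]].
S⁻¹K = [[0, -1], [-30, -5]].
M = (S⁻¹K)Q⁻¹ = [[-2, -1], [0, -5]].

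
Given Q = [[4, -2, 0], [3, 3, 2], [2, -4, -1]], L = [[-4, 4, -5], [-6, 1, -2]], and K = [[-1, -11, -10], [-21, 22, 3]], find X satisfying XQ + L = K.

XQ = K − L = [[3, -15, -5], [-15, 21, 5]].
Since Q sits to the right of X, X = (K − L)Q⁻¹.
Q has determinant 6; Q⁻¹ = [[5/6, -1/3, -2/3], [7/6, -2/3, -4/3], [-3, 2, 3]].
X = (K − L)Q⁻¹ = [[0, -1, 3], [-3, 1, -3]].

X = [[0, -1, 3], [-3, 1, -3]]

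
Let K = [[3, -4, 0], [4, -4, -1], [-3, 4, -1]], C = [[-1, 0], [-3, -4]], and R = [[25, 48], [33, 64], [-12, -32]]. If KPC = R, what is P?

P = K⁻¹RC⁻¹ (apply K⁻¹ on the left and C⁻¹ on the right).
det K = -4; the adjugate gives K⁻¹ = [[-2, 1, -1], [-7/4, 3/4, -3/4], [-1, 0, -1]].
C has determinant 4; C⁻¹ = [[-1, 0], [3/4, -1/4]].
K⁻¹R = [[-5, 0], [-10, -12], [-13, -16]].
P = (K⁻¹R)C⁻¹ = [[5, 0], [1, 3], [1, 4]].

P = [[5, 0], [1, 3], [1, 4]]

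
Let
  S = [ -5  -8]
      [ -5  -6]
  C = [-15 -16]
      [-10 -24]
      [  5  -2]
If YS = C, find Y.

Y = [[-1, 4], [6, -4], [4, -5]]

Since S sits to the right of Y, Y = CS⁻¹.
S has determinant -10; S⁻¹ = [[3/5, -4/5], [-1/2, 1/2]].
Y = CS⁻¹ = [[-15, -16], [-10, -24], [5, -2]] · [[3/5, -4/5], [-1/2, 1/2]] = [[-1, 4], [6, -4], [4, -5]].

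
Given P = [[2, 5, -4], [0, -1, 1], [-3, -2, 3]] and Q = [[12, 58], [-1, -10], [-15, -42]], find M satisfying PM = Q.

Since P multiplies M on the left, M = P⁻¹Q.
det P = -5, so P⁻¹ = [[1/5, 7/5, -1/5], [3/5, 6/5, 2/5], [3/5, 11/5, 2/5]].
M = P⁻¹Q = [[1/5, 7/5, -1/5], [3/5, 6/5, 2/5], [3/5, 11/5, 2/5]] · [[12, 58], [-1, -10], [-15, -42]] = [[4, 6], [0, 6], [-1, -4]].

M = [[4, 6], [0, 6], [-1, -4]]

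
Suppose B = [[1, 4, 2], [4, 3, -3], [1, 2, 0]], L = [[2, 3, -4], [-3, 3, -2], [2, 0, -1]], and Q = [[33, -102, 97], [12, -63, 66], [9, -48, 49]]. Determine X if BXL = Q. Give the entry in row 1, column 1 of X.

3

Left-multiply by B⁻¹ and right-multiply by L⁻¹: X = B⁻¹QL⁻¹.
det B = 4; the adjugate gives B⁻¹ = [[3/2, 1, -9/2], [-3/4, -1/2, 11/4], [5/4, 1/2, -13/4]].
det L = -3, so L⁻¹ = [[1, -1, -2], [7/3, -2, -16/3], [2, -2, -5]].
B⁻¹Q = [[21, 0, -9], [-6, -24, 29], [18, -3, -5]].
X = (B⁻¹Q)L⁻¹ = [[3, -3, 3], [-4, -4, -5], [1, -2, 5]].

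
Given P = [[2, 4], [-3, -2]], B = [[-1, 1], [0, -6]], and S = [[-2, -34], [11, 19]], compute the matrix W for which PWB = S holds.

W = P⁻¹SB⁻¹ (apply P⁻¹ on the left and B⁻¹ on the right).
det P = 8; the adjugate gives P⁻¹ = [[-1/4, -1/2], [3/8, 1/4]].
B has determinant 6; B⁻¹ = [[-1, -1/6], [0, -1/6]].
P⁻¹S = [[-5, -1], [2, -8]].
W = (P⁻¹S)B⁻¹ = [[5, 1], [-2, 1]].

W = [[5, 1], [-2, 1]]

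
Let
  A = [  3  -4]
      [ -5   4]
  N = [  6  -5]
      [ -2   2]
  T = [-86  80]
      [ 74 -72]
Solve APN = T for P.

P = [[2, 3], [3, -4]]

Left-multiply by A⁻¹ and right-multiply by N⁻¹: P = A⁻¹TN⁻¹.
A has determinant -8; A⁻¹ = [[-1/2, -1/2], [-5/8, -3/8]].
N has determinant 2; N⁻¹ = [[1, 5/2], [1, 3]].
A⁻¹T = [[6, -4], [26, -23]].
P = (A⁻¹T)N⁻¹ = [[2, 3], [3, -4]].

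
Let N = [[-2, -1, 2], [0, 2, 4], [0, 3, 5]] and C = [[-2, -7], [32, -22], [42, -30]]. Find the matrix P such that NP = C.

P = [[5, 3], [4, -5], [6, -3]]

Left-multiplying both sides by N⁻¹ gives P = N⁻¹C.
det N = 4, so N⁻¹ = [[-1/2, 11/4, -2], [0, -5/2, 2], [0, 3/2, -1]].
P = N⁻¹C = [[-1/2, 11/4, -2], [0, -5/2, 2], [0, 3/2, -1]] · [[-2, -7], [32, -22], [42, -30]] = [[5, 3], [4, -5], [6, -3]].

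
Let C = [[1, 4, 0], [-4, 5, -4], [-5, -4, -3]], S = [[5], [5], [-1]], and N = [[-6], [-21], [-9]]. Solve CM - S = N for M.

CM = N + S = [[-1], [-16], [-10]].
Left-multiplying both sides by C⁻¹ gives M = C⁻¹(N + S).
det C = 1, so C⁻¹ = [[-31, 12, -16], [8, -3, 4], [41, -16, 21]].
M = C⁻¹(N + S) = [[-1], [0], [5]].

M = [[-1], [0], [5]]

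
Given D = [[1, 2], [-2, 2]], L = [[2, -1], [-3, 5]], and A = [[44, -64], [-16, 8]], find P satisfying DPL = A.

P = [[4, -4], [0, -4]]

P = D⁻¹AL⁻¹ (apply D⁻¹ on the left and L⁻¹ on the right).
det D = 6, so D⁻¹ = [[1/3, -1/3], [1/3, 1/6]].
det L = 7; the adjugate gives L⁻¹ = [[5/7, 1/7], [3/7, 2/7]].
D⁻¹A = [[20, -24], [12, -20]].
P = (D⁻¹A)L⁻¹ = [[4, -4], [0, -4]].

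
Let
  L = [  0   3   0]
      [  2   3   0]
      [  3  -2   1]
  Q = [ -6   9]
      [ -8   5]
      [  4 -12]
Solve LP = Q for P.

L is on the left of P, so left-multiply by L⁻¹: P = L⁻¹Q.
det L = -6; the adjugate gives L⁻¹ = [[-1/2, 1/2, 0], [1/3, 0, 0], [13/6, -3/2, 1]].
P = L⁻¹Q = [[-1/2, 1/2, 0], [1/3, 0, 0], [13/6, -3/2, 1]] · [[-6, 9], [-8, 5], [4, -12]] = [[-1, -2], [-2, 3], [3, 0]].

P = [[-1, -2], [-2, 3], [3, 0]]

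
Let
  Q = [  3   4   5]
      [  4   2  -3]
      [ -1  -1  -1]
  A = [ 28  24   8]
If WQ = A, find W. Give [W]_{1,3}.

0

Since Q sits to the right of W, W = AQ⁻¹.
det Q = 3; the adjugate gives Q⁻¹ = [[-5/3, -1/3, -22/3], [7/3, 2/3, 29/3], [-2/3, -1/3, -10/3]].
W = AQ⁻¹ = [[28, 24, 8]] · [[-5/3, -1/3, -22/3], [7/3, 2/3, 29/3], [-2/3, -1/3, -10/3]] = [[4, 4, 0]].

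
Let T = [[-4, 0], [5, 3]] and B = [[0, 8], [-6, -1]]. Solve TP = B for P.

Since T multiplies P on the left, P = T⁻¹B.
det T = -12; the adjugate gives T⁻¹ = [[-1/4, 0], [5/12, 1/3]].
P = T⁻¹B = [[-1/4, 0], [5/12, 1/3]] · [[0, 8], [-6, -1]] = [[0, -2], [-2, 3]].

P = [[0, -2], [-2, 3]]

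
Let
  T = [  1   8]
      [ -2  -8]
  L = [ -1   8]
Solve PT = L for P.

P = [[3, 2]]

Since T sits to the right of P, P = LT⁻¹.
T has determinant 8; T⁻¹ = [[-1, -1], [1/4, 1/8]].
P = LT⁻¹ = [[-1, 8]] · [[-1, -1], [1/4, 1/8]] = [[3, 2]].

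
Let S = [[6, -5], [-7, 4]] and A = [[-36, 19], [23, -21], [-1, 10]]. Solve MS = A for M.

Right-multiplying both sides by S⁻¹ gives M = AS⁻¹.
det S = -11, so S⁻¹ = [[-4/11, -5/11], [-7/11, -6/11]].
M = AS⁻¹ = [[-36, 19], [23, -21], [-1, 10]] · [[-4/11, -5/11], [-7/11, -6/11]] = [[1, 6], [5, 1], [-6, -5]].

M = [[1, 6], [5, 1], [-6, -5]]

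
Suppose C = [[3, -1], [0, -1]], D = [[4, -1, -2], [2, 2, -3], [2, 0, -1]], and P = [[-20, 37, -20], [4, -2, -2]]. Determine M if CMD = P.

Isolating M: multiply by C⁻¹ from the left and D⁻¹ from the right, so M = C⁻¹PD⁻¹.
det C = -3; the adjugate gives C⁻¹ = [[1/3, -1/3], [0, -1]].
det D = 4; the adjugate gives D⁻¹ = [[-1/2, -1/4, 7/4], [-1, 0, 2], [-1, -1/2, 5/2]].
C⁻¹P = [[-8, 13, -6], [-4, 2, 2]].
M = (C⁻¹P)D⁻¹ = [[-3, 5, -3], [-2, 0, 2]].

M = [[-3, 5, -3], [-2, 0, 2]]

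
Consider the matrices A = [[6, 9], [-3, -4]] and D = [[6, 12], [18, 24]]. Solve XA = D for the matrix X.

X = [[4, 6], [0, -6]]

A is on the right of X, so right-multiply by A⁻¹: X = DA⁻¹.
det A = 3, so A⁻¹ = [[-4/3, -3], [1, 2]].
X = DA⁻¹ = [[6, 12], [18, 24]] · [[-4/3, -3], [1, 2]] = [[4, 6], [0, -6]].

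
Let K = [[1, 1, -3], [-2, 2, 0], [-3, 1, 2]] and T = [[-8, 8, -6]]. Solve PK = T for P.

P = [[6, -2, 6]]

Since K sits to the right of P, P = TK⁻¹.
K has determinant -4; K⁻¹ = [[-1, 5/4, -3/2], [-1, 7/4, -3/2], [-1, 1, -1]].
P = TK⁻¹ = [[-8, 8, -6]] · [[-1, 5/4, -3/2], [-1, 7/4, -3/2], [-1, 1, -1]] = [[6, -2, 6]].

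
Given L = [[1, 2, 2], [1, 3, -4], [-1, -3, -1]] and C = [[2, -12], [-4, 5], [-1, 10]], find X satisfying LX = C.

Since L multiplies X on the left, X = L⁻¹C.
det L = -5, so L⁻¹ = [[3, 4/5, 14/5], [-1, -1/5, -6/5], [0, -1/5, -1/5]].
X = L⁻¹C = [[3, 4/5, 14/5], [-1, -1/5, -6/5], [0, -1/5, -1/5]] · [[2, -12], [-4, 5], [-1, 10]] = [[0, -4], [0, -1], [1, -3]].

X = [[0, -4], [0, -1], [1, -3]]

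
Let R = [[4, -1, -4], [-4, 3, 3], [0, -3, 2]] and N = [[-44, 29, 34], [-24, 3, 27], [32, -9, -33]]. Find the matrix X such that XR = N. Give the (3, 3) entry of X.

-3

Right-multiplying both sides by R⁻¹ gives X = NR⁻¹.
R has determinant 4; R⁻¹ = [[15/4, 7/2, 9/4], [2, 2, 1], [3, 3, 2]].
X = NR⁻¹ = [[-44, 29, 34], [-24, 3, 27], [32, -9, -33]] · [[15/4, 7/2, 9/4], [2, 2, 1], [3, 3, 2]] = [[-5, 6, -2], [-3, 3, 3], [3, -5, -3]].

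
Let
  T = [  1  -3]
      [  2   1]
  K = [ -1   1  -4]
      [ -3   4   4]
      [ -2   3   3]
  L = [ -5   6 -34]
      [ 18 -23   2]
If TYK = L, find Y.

Isolating Y: multiply by T⁻¹ from the left and K⁻¹ from the right, so Y = T⁻¹LK⁻¹.
T has determinant 7; T⁻¹ = [[1/7, 3/7], [-2/7, 1/7]].
det K = 5; the adjugate gives K⁻¹ = [[0, -3, 4], [1/5, -11/5, 16/5], [-1/5, 1/5, -1/5]].
T⁻¹L = [[7, -9, -4], [4, -5, 10]].
Y = (T⁻¹L)K⁻¹ = [[-1, -2, 0], [-3, 1, -2]].

Y = [[-1, -2, 0], [-3, 1, -2]]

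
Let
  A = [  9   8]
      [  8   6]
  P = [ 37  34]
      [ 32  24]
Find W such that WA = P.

W = [[5, -1], [0, 4]]

Since A sits to the right of W, W = PA⁻¹.
A has determinant -10; A⁻¹ = [[-3/5, 4/5], [4/5, -9/10]].
W = PA⁻¹ = [[37, 34], [32, 24]] · [[-3/5, 4/5], [4/5, -9/10]] = [[5, -1], [0, 4]].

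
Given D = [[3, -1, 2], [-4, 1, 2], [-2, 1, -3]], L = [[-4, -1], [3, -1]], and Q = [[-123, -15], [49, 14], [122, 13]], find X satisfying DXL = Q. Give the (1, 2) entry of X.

-2

Isolating X: multiply by D⁻¹ from the left and L⁻¹ from the right, so X = D⁻¹QL⁻¹.
D has determinant -3; D⁻¹ = [[5/3, 1/3, 4/3], [16/3, 5/3, 14/3], [2/3, 1/3, 1/3]].
det L = 7; the adjugate gives L⁻¹ = [[-1/7, 1/7], [-3/7, -4/7]].
D⁻¹Q = [[-26, -3], [-5, 4], [-25, -1]].
X = (D⁻¹Q)L⁻¹ = [[5, -2], [-1, -3], [4, -3]].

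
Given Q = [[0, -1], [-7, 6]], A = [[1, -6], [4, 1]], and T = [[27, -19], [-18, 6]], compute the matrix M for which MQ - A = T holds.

MQ = T + A = [[28, -25], [-14, 7]].
Since Q sits to the right of M, M = (T + A)Q⁻¹.
Q has determinant -7; Q⁻¹ = [[-6/7, -1/7], [-1, 0]].
M = (T + A)Q⁻¹ = [[1, -4], [5, 2]].

M = [[1, -4], [5, 2]]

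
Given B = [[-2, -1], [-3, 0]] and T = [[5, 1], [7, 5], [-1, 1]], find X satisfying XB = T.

X = [[-1, -1], [-5, 1], [-1, 1]]

Right-multiplying both sides by B⁻¹ gives X = TB⁻¹.
B has determinant -3; B⁻¹ = [[0, -1/3], [-1, 2/3]].
X = TB⁻¹ = [[5, 1], [7, 5], [-1, 1]] · [[0, -1/3], [-1, 2/3]] = [[-1, -1], [-5, 1], [-1, 1]].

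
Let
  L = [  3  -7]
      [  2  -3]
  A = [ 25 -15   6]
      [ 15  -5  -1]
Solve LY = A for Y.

L is on the left of Y, so left-multiply by L⁻¹: Y = L⁻¹A.
det L = 5, so L⁻¹ = [[-3/5, 7/5], [-2/5, 3/5]].
Y = L⁻¹A = [[-3/5, 7/5], [-2/5, 3/5]] · [[25, -15, 6], [15, -5, -1]] = [[6, 2, -5], [-1, 3, -3]].

Y = [[6, 2, -5], [-1, 3, -3]]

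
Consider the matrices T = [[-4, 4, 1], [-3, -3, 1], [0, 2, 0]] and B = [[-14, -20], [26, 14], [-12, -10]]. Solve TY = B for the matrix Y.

Y = [[-2, -1], [-6, -5], [2, -4]]

Left-multiplying both sides by T⁻¹ gives Y = T⁻¹B.
det T = 2; the adjugate gives T⁻¹ = [[-1, 1, 7/2], [0, 0, 1/2], [-3, 4, 12]].
Y = T⁻¹B = [[-1, 1, 7/2], [0, 0, 1/2], [-3, 4, 12]] · [[-14, -20], [26, 14], [-12, -10]] = [[-2, -1], [-6, -5], [2, -4]].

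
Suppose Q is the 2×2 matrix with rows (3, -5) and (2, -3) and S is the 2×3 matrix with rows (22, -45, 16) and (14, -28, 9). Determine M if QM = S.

Since Q multiplies M on the left, M = Q⁻¹S.
Q has determinant 1; Q⁻¹ = [[-3, 5], [-2, 3]].
M = Q⁻¹S = [[-3, 5], [-2, 3]] · [[22, -45, 16], [14, -28, 9]] = [[4, -5, -3], [-2, 6, -5]].

M = [[4, -5, -3], [-2, 6, -5]]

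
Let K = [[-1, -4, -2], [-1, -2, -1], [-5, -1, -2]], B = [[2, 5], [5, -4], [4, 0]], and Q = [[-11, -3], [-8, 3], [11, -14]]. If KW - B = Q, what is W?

W = [[-3, 4], [4, 0], [-2, -3]]

KW = Q + B = [[-9, 2], [-3, -1], [15, -14]].
Since K multiplies W on the left, W = K⁻¹(Q + B).
K has determinant 3; K⁻¹ = [[1, -2, 0], [1, -8/3, 1/3], [-3, 19/3, -2/3]].
W = K⁻¹(Q + B) = [[-3, 4], [4, 0], [-2, -3]].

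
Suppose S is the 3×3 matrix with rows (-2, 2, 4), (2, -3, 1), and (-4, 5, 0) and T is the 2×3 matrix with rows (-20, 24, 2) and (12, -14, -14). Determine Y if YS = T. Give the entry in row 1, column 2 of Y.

2

S is on the right of Y, so right-multiply by S⁻¹: Y = TS⁻¹.
det S = -6; the adjugate gives S⁻¹ = [[5/6, -10/3, -7/3], [2/3, -8/3, -5/3], [1/3, -1/3, -1/3]].
Y = TS⁻¹ = [[-20, 24, 2], [12, -14, -14]] · [[5/6, -10/3, -7/3], [2/3, -8/3, -5/3], [1/3, -1/3, -1/3]] = [[0, 2, 6], [-4, 2, 0]].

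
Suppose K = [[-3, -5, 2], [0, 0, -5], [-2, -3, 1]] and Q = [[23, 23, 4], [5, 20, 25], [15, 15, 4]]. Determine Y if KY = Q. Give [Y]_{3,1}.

Left-multiplying both sides by K⁻¹ gives Y = K⁻¹Q.
det K = -5, so K⁻¹ = [[3, 1/5, -5], [-2, -1/5, 3], [0, -1/5, 0]].
Y = K⁻¹Q = [[3, 1/5, -5], [-2, -1/5, 3], [0, -1/5, 0]] · [[23, 23, 4], [5, 20, 25], [15, 15, 4]] = [[-5, -2, -3], [-2, -5, -1], [-1, -4, -5]].

-1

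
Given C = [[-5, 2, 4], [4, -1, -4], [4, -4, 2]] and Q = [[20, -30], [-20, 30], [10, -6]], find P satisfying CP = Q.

P = [[0, 6], [0, 6], [5, -3]]

Since C multiplies P on the left, P = C⁻¹Q.
C has determinant -6; C⁻¹ = [[3, 10/3, 2/3], [4, 13/3, 2/3], [2, 2, 1/2]].
P = C⁻¹Q = [[3, 10/3, 2/3], [4, 13/3, 2/3], [2, 2, 1/2]] · [[20, -30], [-20, 30], [10, -6]] = [[0, 6], [0, 6], [5, -3]].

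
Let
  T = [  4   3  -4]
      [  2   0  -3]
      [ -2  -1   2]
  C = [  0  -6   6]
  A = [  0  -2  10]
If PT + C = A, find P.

PT = A − C = [[0, 4, 4]].
Since T sits to the right of P, P = (A − C)T⁻¹.
det T = 2; the adjugate gives T⁻¹ = [[-3/2, -1, -9/2], [1, 0, 2], [-1, -1, -3]].
P = (A − C)T⁻¹ = [[0, -4, -4]].

P = [[0, -4, -4]]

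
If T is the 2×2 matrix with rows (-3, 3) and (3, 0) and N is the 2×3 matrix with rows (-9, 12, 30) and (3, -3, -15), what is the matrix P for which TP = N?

P = [[1, -1, -5], [-2, 3, 5]]

Since T multiplies P on the left, P = T⁻¹N.
T has determinant -9; T⁻¹ = [[0, 1/3], [1/3, 1/3]].
P = T⁻¹N = [[0, 1/3], [1/3, 1/3]] · [[-9, 12, 30], [3, -3, -15]] = [[1, -1, -5], [-2, 3, 5]].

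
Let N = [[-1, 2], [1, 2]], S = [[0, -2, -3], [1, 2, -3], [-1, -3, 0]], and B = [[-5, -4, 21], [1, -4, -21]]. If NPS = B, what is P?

P = N⁻¹BS⁻¹ (apply N⁻¹ on the left and S⁻¹ on the right).
det N = -4, so N⁻¹ = [[-1/2, 1/2], [1/4, 1/4]].
det S = -3, so S⁻¹ = [[3, -3, -4], [-1, 1, 1], [1/3, -2/3, -2/3]].
N⁻¹B = [[3, 0, -21], [-1, -2, 0]].
P = (N⁻¹B)S⁻¹ = [[2, 5, 2], [-1, 1, 2]].

P = [[2, 5, 2], [-1, 1, 2]]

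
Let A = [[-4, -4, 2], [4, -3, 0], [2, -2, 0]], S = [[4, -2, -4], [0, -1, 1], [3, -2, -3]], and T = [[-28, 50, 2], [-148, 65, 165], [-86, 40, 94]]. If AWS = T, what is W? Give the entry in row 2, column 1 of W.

Isolating W: multiply by A⁻¹ from the left and S⁻¹ from the right, so W = A⁻¹TS⁻¹.
det A = -4, so A⁻¹ = [[0, 1, -3/2], [0, 1, -2], [1/2, 4, -7]].
S has determinant 2; S⁻¹ = [[5/2, 1, -3], [3/2, 0, -2], [3/2, 1, -2]].
A⁻¹T = [[-19, 5, 24], [24, -15, -23], [-4, 5, 3]].
W = (A⁻¹T)S⁻¹ = [[-4, 5, -1], [3, 1, 4], [2, -1, -4]].

3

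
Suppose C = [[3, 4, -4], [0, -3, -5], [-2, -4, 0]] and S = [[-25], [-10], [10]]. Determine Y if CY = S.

C is on the left of Y, so left-multiply by C⁻¹: Y = C⁻¹S.
det C = 4; the adjugate gives C⁻¹ = [[-5, 4, -8], [5/2, -2, 15/4], [-3/2, 1, -9/4]].
Y = C⁻¹S = [[-5, 4, -8], [5/2, -2, 15/4], [-3/2, 1, -9/4]] · [[-25], [-10], [10]] = [[5], [-5], [5]].

Y = [[5], [-5], [5]]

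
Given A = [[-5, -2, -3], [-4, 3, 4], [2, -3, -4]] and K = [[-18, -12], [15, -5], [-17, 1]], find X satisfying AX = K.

A is on the left of X, so left-multiply by A⁻¹: X = A⁻¹K.
A has determinant -2; A⁻¹ = [[0, -1/2, -1/2], [4, -13, -16], [-3, 19/2, 23/2]].
X = A⁻¹K = [[0, -1/2, -1/2], [4, -13, -16], [-3, 19/2, 23/2]] · [[-18, -12], [15, -5], [-17, 1]] = [[1, 2], [5, 1], [1, 0]].

X = [[1, 2], [5, 1], [1, 0]]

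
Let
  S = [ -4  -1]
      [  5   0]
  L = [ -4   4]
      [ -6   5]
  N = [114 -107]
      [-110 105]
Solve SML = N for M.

Left-multiply by S⁻¹ and right-multiply by L⁻¹: M = S⁻¹NL⁻¹.
det S = 5, so S⁻¹ = [[0, 1/5], [-1, -4/5]].
L has determinant 4; L⁻¹ = [[5/4, -1], [3/2, -1]].
S⁻¹N = [[-22, 21], [-26, 23]].
M = (S⁻¹N)L⁻¹ = [[4, 1], [2, 3]].

M = [[4, 1], [2, 3]]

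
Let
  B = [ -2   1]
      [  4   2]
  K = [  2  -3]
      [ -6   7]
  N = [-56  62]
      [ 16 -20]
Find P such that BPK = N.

P = B⁻¹NK⁻¹ (apply B⁻¹ on the left and K⁻¹ on the right).
B has determinant -8; B⁻¹ = [[-1/4, 1/8], [1/2, 1/4]].
det K = -4; the adjugate gives K⁻¹ = [[-7/4, -3/4], [-3/2, -1/2]].
B⁻¹N = [[16, -18], [-24, 26]].
P = (B⁻¹N)K⁻¹ = [[-1, -3], [3, 5]].

P = [[-1, -3], [3, 5]]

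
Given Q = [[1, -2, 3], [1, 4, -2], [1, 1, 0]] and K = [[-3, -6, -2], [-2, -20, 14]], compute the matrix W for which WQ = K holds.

Since Q sits to the right of W, W = KQ⁻¹.
det Q = -3, so Q⁻¹ = [[-2/3, -1, 8/3], [2/3, 1, -5/3], [1, 1, -2]].
W = KQ⁻¹ = [[-3, -6, -2], [-2, -20, 14]] · [[-2/3, -1, 8/3], [2/3, 1, -5/3], [1, 1, -2]] = [[-4, -5, 6], [2, -4, 0]].

W = [[-4, -5, 6], [2, -4, 0]]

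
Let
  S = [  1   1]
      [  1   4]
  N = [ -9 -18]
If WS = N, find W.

W = [[-6, -3]]

Right-multiplying both sides by S⁻¹ gives W = NS⁻¹.
S has determinant 3; S⁻¹ = [[4/3, -1/3], [-1/3, 1/3]].
W = NS⁻¹ = [[-9, -18]] · [[4/3, -1/3], [-1/3, 1/3]] = [[-6, -3]].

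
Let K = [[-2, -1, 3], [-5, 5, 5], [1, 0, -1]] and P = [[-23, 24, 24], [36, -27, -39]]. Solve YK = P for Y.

Y = [[1, 5, 4], [-3, -6, 0]]

Right-multiplying both sides by K⁻¹ gives Y = PK⁻¹.
det K = -5, so K⁻¹ = [[1, 1/5, 4], [0, 1/5, 1], [1, 1/5, 3]].
Y = PK⁻¹ = [[-23, 24, 24], [36, -27, -39]] · [[1, 1/5, 4], [0, 1/5, 1], [1, 1/5, 3]] = [[1, 5, 4], [-3, -6, 0]].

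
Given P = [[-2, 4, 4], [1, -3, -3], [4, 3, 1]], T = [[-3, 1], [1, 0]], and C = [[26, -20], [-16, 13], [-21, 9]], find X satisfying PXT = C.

Isolating X: multiply by P⁻¹ from the left and T⁻¹ from the right, so X = P⁻¹CT⁻¹.
det P = -4, so P⁻¹ = [[-3/2, -2, 0], [13/4, 9/2, 1/2], [-15/4, -11/2, -1/2]].
det T = -1; the adjugate gives T⁻¹ = [[0, 1], [1, 3]].
P⁻¹C = [[-7, 4], [2, -2], [1, -1]].
X = (P⁻¹C)T⁻¹ = [[4, 5], [-2, -4], [-1, -2]].

X = [[4, 5], [-2, -4], [-1, -2]]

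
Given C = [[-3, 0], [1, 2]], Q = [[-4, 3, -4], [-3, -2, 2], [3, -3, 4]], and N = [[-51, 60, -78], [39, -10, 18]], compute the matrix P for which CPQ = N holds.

P = [[-2, 1, 4], [4, -4, 5]]

Isolating P: multiply by C⁻¹ from the left and Q⁻¹ from the right, so P = C⁻¹NQ⁻¹.
C has determinant -6; C⁻¹ = [[-1/3, 0], [1/6, 1/2]].
Q has determinant 2; Q⁻¹ = [[-1, 0, -1], [9, -2, 10], [15/2, -3/2, 17/2]].
C⁻¹N = [[17, -20, 26], [11, 5, -4]].
P = (C⁻¹N)Q⁻¹ = [[-2, 1, 4], [4, -4, 5]].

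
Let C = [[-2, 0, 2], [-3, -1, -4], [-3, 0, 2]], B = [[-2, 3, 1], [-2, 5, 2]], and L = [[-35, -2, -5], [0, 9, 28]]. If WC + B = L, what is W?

W = [[3, 5, 4], [5, -4, 0]]

WC = L − B = [[-33, -5, -6], [2, 4, 26]].
C is on the right of W, so right-multiply by C⁻¹: W = (L − B)C⁻¹.
det C = -2; the adjugate gives C⁻¹ = [[1, 0, -1], [-9, -1, 7], [3/2, 0, -1]].
W = (L − B)C⁻¹ = [[3, 5, 4], [5, -4, 0]].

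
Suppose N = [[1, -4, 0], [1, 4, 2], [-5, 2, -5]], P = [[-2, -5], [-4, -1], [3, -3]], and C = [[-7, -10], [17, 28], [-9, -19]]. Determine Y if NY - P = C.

Y = [[-1, 1], [2, 4], [3, 5]]

NY = C + P = [[-9, -15], [13, 27], [-6, -22]].
Since N multiplies Y on the left, Y = N⁻¹(C + P).
det N = -4; the adjugate gives N⁻¹ = [[6, 5, 2], [5/4, 5/4, 1/2], [-11/2, -9/2, -2]].
Y = N⁻¹(C + P) = [[-1, 1], [2, 4], [3, 5]].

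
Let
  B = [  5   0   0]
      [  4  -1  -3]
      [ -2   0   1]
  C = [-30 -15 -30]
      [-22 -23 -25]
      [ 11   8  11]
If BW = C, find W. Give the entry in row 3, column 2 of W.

Since B multiplies W on the left, W = B⁻¹C.
det B = -5; the adjugate gives B⁻¹ = [[1/5, 0, 0], [-2/5, -1, -3], [2/5, 0, 1]].
W = B⁻¹C = [[1/5, 0, 0], [-2/5, -1, -3], [2/5, 0, 1]] · [[-30, -15, -30], [-22, -23, -25], [11, 8, 11]] = [[-6, -3, -6], [1, 5, 4], [-1, 2, -1]].

2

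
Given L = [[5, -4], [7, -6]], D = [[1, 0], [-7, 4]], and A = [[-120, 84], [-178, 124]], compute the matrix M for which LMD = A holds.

Isolating M: multiply by L⁻¹ from the left and D⁻¹ from the right, so M = L⁻¹AD⁻¹.
det L = -2; the adjugate gives L⁻¹ = [[3, -2], [7/2, -5/2]].
D has determinant 4; D⁻¹ = [[1, 0], [7/4, 1/4]].
L⁻¹A = [[-4, 4], [25, -16]].
M = (L⁻¹A)D⁻¹ = [[3, 1], [-3, -4]].

M = [[3, 1], [-3, -4]]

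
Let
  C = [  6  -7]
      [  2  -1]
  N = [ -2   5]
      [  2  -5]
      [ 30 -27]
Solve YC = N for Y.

Since C sits to the right of Y, Y = NC⁻¹.
C has determinant 8; C⁻¹ = [[-1/8, 7/8], [-1/4, 3/4]].
Y = NC⁻¹ = [[-2, 5], [2, -5], [30, -27]] · [[-1/8, 7/8], [-1/4, 3/4]] = [[-1, 2], [1, -2], [3, 6]].

Y = [[-1, 2], [1, -2], [3, 6]]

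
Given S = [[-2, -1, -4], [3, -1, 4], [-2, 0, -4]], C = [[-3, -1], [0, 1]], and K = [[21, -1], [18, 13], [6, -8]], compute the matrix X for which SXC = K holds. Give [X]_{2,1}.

Left-multiply by S⁻¹ and right-multiply by C⁻¹: X = S⁻¹KC⁻¹.
S has determinant -4; S⁻¹ = [[-1, 1, 2], [-1, 0, 1], [1/2, -1/2, -5/4]].
det C = -3, so C⁻¹ = [[-1/3, -1/3], [0, 1]].
S⁻¹K = [[9, -2], [-15, -7], [-6, 3]].
X = (S⁻¹K)C⁻¹ = [[-3, -5], [5, -2], [2, 5]].

5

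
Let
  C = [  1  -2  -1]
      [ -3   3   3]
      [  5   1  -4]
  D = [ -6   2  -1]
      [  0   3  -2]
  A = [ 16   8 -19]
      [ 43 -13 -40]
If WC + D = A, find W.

WC = A − D = [[22, 6, -18], [43, -16, -38]].
Since C sits to the right of W, W = (A − D)C⁻¹.
det C = -3, so C⁻¹ = [[5, 3, 1], [-1, -1/3, 0], [6, 11/3, 1]].
W = (A − D)C⁻¹ = [[-4, -2, 4], [3, -5, 5]].

W = [[-4, -2, 4], [3, -5, 5]]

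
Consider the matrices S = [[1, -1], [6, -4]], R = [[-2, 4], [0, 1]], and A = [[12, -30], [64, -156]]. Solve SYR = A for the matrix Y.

Left-multiply by S⁻¹ and right-multiply by R⁻¹: Y = S⁻¹AR⁻¹.
S has determinant 2; S⁻¹ = [[-2, 1/2], [-3, 1/2]].
R has determinant -2; R⁻¹ = [[-1/2, 2], [0, 1]].
S⁻¹A = [[8, -18], [-4, 12]].
Y = (S⁻¹A)R⁻¹ = [[-4, -2], [2, 4]].

Y = [[-4, -2], [2, 4]]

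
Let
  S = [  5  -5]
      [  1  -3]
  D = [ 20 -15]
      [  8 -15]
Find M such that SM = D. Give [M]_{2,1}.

S is on the left of M, so left-multiply by S⁻¹: M = S⁻¹D.
det S = -10, so S⁻¹ = [[3/10, -1/2], [1/10, -1/2]].
M = S⁻¹D = [[3/10, -1/2], [1/10, -1/2]] · [[20, -15], [8, -15]] = [[2, 3], [-2, 6]].

-2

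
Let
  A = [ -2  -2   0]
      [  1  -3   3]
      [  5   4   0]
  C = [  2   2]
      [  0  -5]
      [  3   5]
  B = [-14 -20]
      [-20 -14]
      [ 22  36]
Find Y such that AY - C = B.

AY = B + C = [[-12, -18], [-20, -19], [25, 41]].
Left-multiplying both sides by A⁻¹ gives Y = A⁻¹(B + C).
det A = -6; the adjugate gives A⁻¹ = [[2, 0, 1], [-5/2, 0, -1], [-19/6, 1/3, -4/3]].
Y = A⁻¹(B + C) = [[1, 5], [5, 4], [-2, -4]].

Y = [[1, 5], [5, 4], [-2, -4]]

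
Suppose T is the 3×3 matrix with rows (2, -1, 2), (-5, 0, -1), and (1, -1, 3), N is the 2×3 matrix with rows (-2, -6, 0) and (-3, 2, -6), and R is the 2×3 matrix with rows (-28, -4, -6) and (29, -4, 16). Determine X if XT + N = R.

X = [[-4, 4, 2], [1, -5, 5]]

XT = R − N = [[-26, 2, -6], [32, -6, 22]].
Since T sits to the right of X, X = (R − N)T⁻¹.
det T = -6; the adjugate gives T⁻¹ = [[1/6, -1/6, -1/6], [-7/3, -2/3, 4/3], [-5/6, -1/6, 5/6]].
X = (R − N)T⁻¹ = [[-4, 4, 2], [1, -5, 5]].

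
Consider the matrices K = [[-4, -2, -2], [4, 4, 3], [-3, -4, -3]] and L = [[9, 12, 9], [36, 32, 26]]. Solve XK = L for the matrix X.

X = [[0, 0, -3], [-4, 2, -4]]

Right-multiplying both sides by K⁻¹ gives X = LK⁻¹.
det K = 2; the adjugate gives K⁻¹ = [[0, 1, 1], [3/2, 3, 2], [-2, -5, -4]].
X = LK⁻¹ = [[9, 12, 9], [36, 32, 26]] · [[0, 1, 1], [3/2, 3, 2], [-2, -5, -4]] = [[0, 0, -3], [-4, 2, -4]].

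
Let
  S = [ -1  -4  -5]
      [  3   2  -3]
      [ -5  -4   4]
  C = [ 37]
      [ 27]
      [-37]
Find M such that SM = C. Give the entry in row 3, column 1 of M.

-6

S is on the left of M, so left-multiply by S⁻¹: M = S⁻¹C.
S has determinant 2; S⁻¹ = [[-2, 18, 11], [3/2, -29/2, -9], [-1, 8, 5]].
M = S⁻¹C = [[-2, 18, 11], [3/2, -29/2, -9], [-1, 8, 5]] · [[37], [27], [-37]] = [[5], [-3], [-6]].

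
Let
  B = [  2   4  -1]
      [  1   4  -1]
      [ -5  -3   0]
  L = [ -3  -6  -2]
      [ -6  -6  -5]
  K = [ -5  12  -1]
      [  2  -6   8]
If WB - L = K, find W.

WB = K + L = [[-8, 6, -3], [-4, -12, 3]].
Right-multiplying both sides by B⁻¹ gives W = (K + L)B⁻¹.
B has determinant -3; B⁻¹ = [[1, -1, 0], [-5/3, 5/3, -1/3], [-17/3, 14/3, -4/3]].
W = (K + L)B⁻¹ = [[-1, 4, 2], [-1, -2, 0]].

W = [[-1, 4, 2], [-1, -2, 0]]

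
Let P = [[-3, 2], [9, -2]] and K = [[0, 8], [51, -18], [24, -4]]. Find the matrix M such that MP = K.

Since P sits to the right of M, M = KP⁻¹.
P has determinant -12; P⁻¹ = [[1/6, 1/6], [3/4, 1/4]].
M = KP⁻¹ = [[0, 8], [51, -18], [24, -4]] · [[1/6, 1/6], [3/4, 1/4]] = [[6, 2], [-5, 4], [1, 3]].

M = [[6, 2], [-5, 4], [1, 3]]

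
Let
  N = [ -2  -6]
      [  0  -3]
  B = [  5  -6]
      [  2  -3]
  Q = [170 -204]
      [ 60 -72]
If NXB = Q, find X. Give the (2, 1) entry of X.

X = N⁻¹QB⁻¹ (apply N⁻¹ on the left and B⁻¹ on the right).
det N = 6; the adjugate gives N⁻¹ = [[-1/2, 1], [0, -1/3]].
det B = -3; the adjugate gives B⁻¹ = [[1, -2], [2/3, -5/3]].
N⁻¹Q = [[-25, 30], [-20, 24]].
X = (N⁻¹Q)B⁻¹ = [[-5, 0], [-4, 0]].

-4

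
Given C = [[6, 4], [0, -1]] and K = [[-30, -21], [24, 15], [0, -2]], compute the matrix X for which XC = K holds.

X = [[-5, 1], [4, 1], [0, 2]]

C is on the right of X, so right-multiply by C⁻¹: X = KC⁻¹.
C has determinant -6; C⁻¹ = [[1/6, 2/3], [0, -1]].
X = KC⁻¹ = [[-30, -21], [24, 15], [0, -2]] · [[1/6, 2/3], [0, -1]] = [[-5, 1], [4, 1], [0, 2]].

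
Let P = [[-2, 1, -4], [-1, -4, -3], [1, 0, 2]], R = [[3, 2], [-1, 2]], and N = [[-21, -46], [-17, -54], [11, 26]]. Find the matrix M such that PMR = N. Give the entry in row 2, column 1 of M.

Isolating M: multiply by P⁻¹ from the left and R⁻¹ from the right, so M = P⁻¹NR⁻¹.
det P = -1, so P⁻¹ = [[8, 2, 19], [1, 0, 2], [-4, -1, -9]].
det R = 8, so R⁻¹ = [[1/4, -1/4], [1/8, 3/8]].
P⁻¹N = [[7, 18], [1, 6], [2, 4]].
M = (P⁻¹N)R⁻¹ = [[4, 5], [1, 2], [1, 1]].

1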